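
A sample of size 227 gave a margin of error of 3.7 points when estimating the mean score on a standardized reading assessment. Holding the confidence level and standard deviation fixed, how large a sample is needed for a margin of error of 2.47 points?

510

Margin of error scales as 1/√n, so n₂ = n₁·(E₁/E₂)².
n₂ = 227 × (3.7/2.47)² = 227 × 2.244 = 509.39
Round up: n₂ = 510.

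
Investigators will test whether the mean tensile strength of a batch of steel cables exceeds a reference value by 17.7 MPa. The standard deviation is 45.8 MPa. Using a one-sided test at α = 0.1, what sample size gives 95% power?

n = 58

For a one-sample z-test, n = ((z_α + z_β)·σ/δ)².
z_α = 1.282 (one-sided α = 0.1); z_β = 1.645 (power 95% → β = 0.05).
n = (2.927 × 45.8 / 17.7)² = 57.36
Round up: n = 58.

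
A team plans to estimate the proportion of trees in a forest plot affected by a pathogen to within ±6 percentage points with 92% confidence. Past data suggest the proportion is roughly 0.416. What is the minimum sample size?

For a proportion with margin E = 0.06 at 92% confidence, z = 1.751.
n = p̂(1−p̂)(z/E)² = 0.416 × 0.584 × (1.751/0.06)² = 206.91
Round up: n = 207.

n = 207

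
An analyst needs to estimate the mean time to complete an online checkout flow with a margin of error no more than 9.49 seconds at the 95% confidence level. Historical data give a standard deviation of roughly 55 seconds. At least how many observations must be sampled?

n = 130

For a mean, the margin of error is E = z·σ/√n, so n = (zσ/E)².
At 95% confidence, z = 1.960.
n = (1.960 × 55 / 9.49)² = 129.03
Round up: n = 130.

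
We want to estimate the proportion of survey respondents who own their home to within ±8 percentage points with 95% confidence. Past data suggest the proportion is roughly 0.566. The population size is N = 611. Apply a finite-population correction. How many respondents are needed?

119

For a proportion with margin E = 0.08 at 95% confidence, z = 1.960.
n = p̂(1−p̂)(z/E)² = 0.566 × 0.434 × (1.960/0.08)² = 147.45 — call this n₀.
Finite-population correction with N = 611: n = n₀ / (1 + (n₀−1)/N) = 147.45 / 1.24 = 118.91
Round up: n = 119.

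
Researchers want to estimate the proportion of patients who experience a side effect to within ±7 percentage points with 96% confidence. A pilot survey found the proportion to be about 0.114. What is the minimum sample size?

87

For a proportion with margin E = 0.07 at 96% confidence, z = 2.054.
n = p̂(1−p̂)(z/E)² = 0.114 × 0.886 × (2.054/0.07)² = 86.96
Round up: n = 87.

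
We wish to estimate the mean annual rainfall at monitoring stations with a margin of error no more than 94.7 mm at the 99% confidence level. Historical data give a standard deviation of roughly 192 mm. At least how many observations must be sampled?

n = 28

For a mean, the margin of error is E = z·σ/√n, so n = (zσ/E)².
At 99% confidence, z = 2.576.
n = (2.576 × 192 / 94.7)² = 27.28
Round up: n = 28.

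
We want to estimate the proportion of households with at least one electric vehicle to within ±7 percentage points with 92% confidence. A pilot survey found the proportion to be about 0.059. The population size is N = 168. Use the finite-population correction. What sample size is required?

29

For a proportion with margin E = 0.07 at 92% confidence, z = 1.751.
n = p̂(1−p̂)(z/E)² = 0.059 × 0.941 × (1.751/0.07)² = 34.74 — call this n₀.
Finite-population correction with N = 168: n = n₀ / (1 + (n₀−1)/N) = 34.74 / 1.201 = 28.93
Round up: n = 29.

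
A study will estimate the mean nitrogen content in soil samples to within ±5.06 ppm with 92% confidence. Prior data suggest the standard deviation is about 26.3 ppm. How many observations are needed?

For a mean, the margin of error is E = z·σ/√n, so n = (zσ/E)².
At 92% confidence, z = 1.751.
n = (1.751 × 26.3 / 5.06)² = 82.83
Round up: n = 83.

n = 83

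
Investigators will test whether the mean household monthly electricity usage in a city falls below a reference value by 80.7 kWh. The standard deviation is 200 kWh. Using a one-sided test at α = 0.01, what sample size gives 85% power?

70

For a one-sample z-test, n = ((z_α + z_β)·σ/δ)².
z_α = 2.326 (one-sided α = 0.01); z_β = 1.036 (power 85% → β = 0.15).
n = (3.362 × 200 / 80.7)² = 69.42
Round up: n = 70.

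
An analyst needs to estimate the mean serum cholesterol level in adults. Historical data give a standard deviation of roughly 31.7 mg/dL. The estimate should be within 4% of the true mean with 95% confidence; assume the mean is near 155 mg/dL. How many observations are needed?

For a mean, the margin of error is E = z·σ/√n, so n = (zσ/E)².
At 95% confidence, z = 1.960.
E = 4% of 155 = 6.2 mg/dL.
n = (1.960 × 31.7 / 6.2)² = 100.43
Round up: n = 101.

n = 101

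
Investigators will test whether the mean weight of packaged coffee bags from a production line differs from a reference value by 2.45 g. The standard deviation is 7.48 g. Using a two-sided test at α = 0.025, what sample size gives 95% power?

For a one-sample z-test, n = ((z_{α/2} + z_β)·σ/δ)².
z_{α/2} = 2.241 (two-sided α = 0.025); z_β = 1.645 (power 95% → β = 0.05).
n = (3.886 × 7.48 / 2.45)² = 140.76
Round up: n = 141.

n = 141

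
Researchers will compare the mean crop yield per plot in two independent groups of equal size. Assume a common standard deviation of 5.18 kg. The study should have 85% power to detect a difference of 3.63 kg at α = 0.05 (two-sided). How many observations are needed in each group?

For two equal groups, n per group = 2·((z_{α/2} + z_β)·σ/δ)².
z_{α/2} = 1.960; z_β = 1.036 (power 85%).
n = 2 × (2.996 × 5.18 / 3.63)² = 2 × 18.28 = 36.56
Round up: n = 37 per group.

37 per group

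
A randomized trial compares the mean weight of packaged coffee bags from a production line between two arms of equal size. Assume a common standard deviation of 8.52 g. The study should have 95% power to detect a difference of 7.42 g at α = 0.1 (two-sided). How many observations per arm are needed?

29 per group

For two equal groups, n per group = 2·((z_{α/2} + z_β)·σ/δ)².
z_{α/2} = 1.645; z_β = 1.645 (power 95%).
n = 2 × (3.290 × 8.52 / 7.42)² = 2 × 14.27 = 28.54
Round up: n = 29 per group.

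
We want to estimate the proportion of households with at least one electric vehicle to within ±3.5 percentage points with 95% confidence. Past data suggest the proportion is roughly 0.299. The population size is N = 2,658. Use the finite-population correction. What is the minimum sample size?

528

For a proportion with margin E = 0.035 at 95% confidence, z = 1.960.
n = p̂(1−p̂)(z/E)² = 0.299 × 0.701 × (1.960/0.035)² = 657.30 — call this n₀.
Finite-population correction with N = 2,658: n = n₀ / (1 + (n₀−1)/N) = 657.30 / 1.247 = 527.11
Round up: n = 528.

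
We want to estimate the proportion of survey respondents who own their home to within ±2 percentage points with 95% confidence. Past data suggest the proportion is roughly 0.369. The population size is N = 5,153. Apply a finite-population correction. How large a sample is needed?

For a proportion with margin E = 0.02 at 95% confidence, z = 1.960.
n = p̂(1−p̂)(z/E)² = 0.369 × 0.631 × (1.960/0.02)² = 2236.19 — call this n₀.
Finite-population correction with N = 5,153: n = n₀ / (1 + (n₀−1)/N) = 2236.19 / 1.434 = 1559.41
Round up: n = 1560.

n = 1560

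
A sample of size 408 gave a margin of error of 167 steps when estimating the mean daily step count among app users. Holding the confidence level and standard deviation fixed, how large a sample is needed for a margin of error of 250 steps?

n = 183

Margin of error scales as 1/√n, so n₂ = n₁·(E₁/E₂)².
n₂ = 408 × (167/250)² = 408 × 0.4462 = 182.05
Round up: n₂ = 183.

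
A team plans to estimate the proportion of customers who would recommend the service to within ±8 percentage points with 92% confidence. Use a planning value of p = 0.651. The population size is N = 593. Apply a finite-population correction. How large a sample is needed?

For a proportion with margin E = 0.08 at 92% confidence, z = 1.751.
n = p̂(1−p̂)(z/E)² = 0.651 × 0.349 × (1.751/0.08)² = 108.84 — call this n₀.
Finite-population correction with N = 593: n = n₀ / (1 + (n₀−1)/N) = 108.84 / 1.182 = 92.08
Round up: n = 93.

93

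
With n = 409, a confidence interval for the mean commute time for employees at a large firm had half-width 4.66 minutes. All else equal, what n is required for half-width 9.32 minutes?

Margin of error scales as 1/√n, so n₂ = n₁·(E₁/E₂)².
n₂ = 409 × (4.66/9.32)² = 409 × 0.25 = 102.25
Round up: n₂ = 103.

103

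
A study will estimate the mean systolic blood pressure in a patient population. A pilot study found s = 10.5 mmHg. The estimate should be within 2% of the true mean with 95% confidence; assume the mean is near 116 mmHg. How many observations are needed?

For a mean, the margin of error is E = z·σ/√n, so n = (zσ/E)².
At 95% confidence, z = 1.960.
E = 2% of 116 = 2.32 mmHg.
n = (1.960 × 10.5 / 2.32)² = 78.69
Round up: n = 79.

79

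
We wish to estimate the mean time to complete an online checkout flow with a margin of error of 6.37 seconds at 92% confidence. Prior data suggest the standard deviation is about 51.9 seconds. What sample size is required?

204

For a mean, the margin of error is E = z·σ/√n, so n = (zσ/E)².
At 92% confidence, z = 1.751.
n = (1.751 × 51.9 / 6.37)² = 203.53
Round up: n = 204.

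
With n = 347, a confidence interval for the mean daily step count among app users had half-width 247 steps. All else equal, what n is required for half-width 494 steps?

87

Margin of error scales as 1/√n, so n₂ = n₁·(E₁/E₂)².
n₂ = 347 × (247/494)² = 347 × 0.25 = 86.75
Round up: n₂ = 87.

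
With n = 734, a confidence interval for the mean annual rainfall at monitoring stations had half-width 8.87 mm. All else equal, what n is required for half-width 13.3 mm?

327

Margin of error scales as 1/√n, so n₂ = n₁·(E₁/E₂)².
n₂ = 734 × (8.87/13.3)² = 734 × 0.4448 = 326.48
Round up: n₂ = 327.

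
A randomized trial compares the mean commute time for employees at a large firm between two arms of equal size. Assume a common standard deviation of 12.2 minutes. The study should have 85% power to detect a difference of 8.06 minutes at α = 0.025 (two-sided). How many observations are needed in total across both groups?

100 total

For two equal groups, n per group = 2·((z_{α/2} + z_β)·σ/δ)².
z_{α/2} = 2.241; z_β = 1.036 (power 85%).
n = 2 × (3.277 × 12.2 / 8.06)² = 2 × 24.60 = 49.20
Round up: n = 50 per group.
Total across both groups: 2 × 50 = 100.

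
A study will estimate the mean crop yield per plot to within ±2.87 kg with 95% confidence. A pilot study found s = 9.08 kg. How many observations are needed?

39

For a mean, the margin of error is E = z·σ/√n, so n = (zσ/E)².
At 95% confidence, z = 1.960.
n = (1.960 × 9.08 / 2.87)² = 38.45
Round up: n = 39.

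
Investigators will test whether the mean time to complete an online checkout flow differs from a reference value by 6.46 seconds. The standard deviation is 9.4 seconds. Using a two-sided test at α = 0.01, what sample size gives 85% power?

For a one-sample z-test, n = ((z_{α/2} + z_β)·σ/δ)².
z_{α/2} = 2.576 (two-sided α = 0.01); z_β = 1.036 (power 85% → β = 0.15).
n = (3.612 × 9.4 / 6.46)² = 27.62
Round up: n = 28.

28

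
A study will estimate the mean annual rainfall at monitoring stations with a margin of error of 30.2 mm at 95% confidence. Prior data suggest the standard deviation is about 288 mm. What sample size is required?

For a mean, the margin of error is E = z·σ/√n, so n = (zσ/E)².
At 95% confidence, z = 1.960.
n = (1.960 × 288 / 30.2)² = 349.37
Round up: n = 350.

350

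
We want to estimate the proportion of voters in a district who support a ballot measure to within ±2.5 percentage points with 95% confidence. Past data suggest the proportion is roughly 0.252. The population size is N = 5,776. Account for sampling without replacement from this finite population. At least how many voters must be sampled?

n = 966

For a proportion with margin E = 0.025 at 95% confidence, z = 1.960.
n = p̂(1−p̂)(z/E)² = 0.252 × 0.748 × (1.960/0.025)² = 1158.60 — call this n₀.
Finite-population correction with N = 5,776: n = n₀ / (1 + (n₀−1)/N) = 1158.60 / 1.2 = 965.50
Round up: n = 966.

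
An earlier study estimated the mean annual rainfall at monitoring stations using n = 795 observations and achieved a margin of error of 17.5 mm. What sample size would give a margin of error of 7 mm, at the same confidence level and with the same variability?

Margin of error scales as 1/√n, so n₂ = n₁·(E₁/E₂)².
n₂ = 795 × (17.5/7)² = 795 × 6.25 = 4968.75
Round up: n₂ = 4969.

4969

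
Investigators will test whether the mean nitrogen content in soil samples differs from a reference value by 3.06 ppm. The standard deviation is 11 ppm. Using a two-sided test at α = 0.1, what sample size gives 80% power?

For a one-sample z-test, n = ((z_{α/2} + z_β)·σ/δ)².
z_{α/2} = 1.645 (two-sided α = 0.1); z_β = 0.842 (power 80% → β = 0.2).
n = (2.487 × 11 / 3.06)² = 79.93
Round up: n = 80.

n = 80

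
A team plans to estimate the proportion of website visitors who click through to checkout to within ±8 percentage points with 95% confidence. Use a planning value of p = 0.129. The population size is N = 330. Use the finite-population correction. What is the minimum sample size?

For a proportion with margin E = 0.08 at 95% confidence, z = 1.960.
n = p̂(1−p̂)(z/E)² = 0.129 × 0.871 × (1.960/0.08)² = 67.44 — call this n₀.
Finite-population correction with N = 330: n = n₀ / (1 + (n₀−1)/N) = 67.44 / 1.201 = 56.15
Round up: n = 57.

57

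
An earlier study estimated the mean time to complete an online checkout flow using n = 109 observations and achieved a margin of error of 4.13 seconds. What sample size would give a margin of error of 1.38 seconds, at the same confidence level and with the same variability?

Margin of error scales as 1/√n, so n₂ = n₁·(E₁/E₂)².
n₂ = 109 × (4.13/1.38)² = 109 × 8.957 = 976.31
Round up: n₂ = 977.

977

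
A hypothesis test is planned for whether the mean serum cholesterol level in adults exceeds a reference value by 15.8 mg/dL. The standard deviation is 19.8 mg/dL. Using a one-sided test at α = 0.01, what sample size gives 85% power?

18

For a one-sample z-test, n = ((z_α + z_β)·σ/δ)².
z_α = 2.326 (one-sided α = 0.01); z_β = 1.036 (power 85% → β = 0.15).
n = (3.362 × 19.8 / 15.8)² = 17.75
Round up: n = 18.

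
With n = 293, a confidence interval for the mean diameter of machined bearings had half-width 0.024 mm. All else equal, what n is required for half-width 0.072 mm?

Margin of error scales as 1/√n, so n₂ = n₁·(E₁/E₂)².
n₂ = 293 × (0.024/0.072)² = 293 × 0.1111 = 32.55
Round up: n₂ = 33.

33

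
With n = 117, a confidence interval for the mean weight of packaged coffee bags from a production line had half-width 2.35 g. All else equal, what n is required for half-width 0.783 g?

Margin of error scales as 1/√n, so n₂ = n₁·(E₁/E₂)².
n₂ = 117 × (2.35/0.783)² = 117 × 9.008 = 1053.94
Round up: n₂ = 1054.

n = 1054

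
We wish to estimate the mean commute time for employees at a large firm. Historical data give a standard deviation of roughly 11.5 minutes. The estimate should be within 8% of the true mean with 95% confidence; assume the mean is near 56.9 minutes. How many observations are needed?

25

For a mean, the margin of error is E = z·σ/√n, so n = (zσ/E)².
At 95% confidence, z = 1.960.
E = 8% of 56.9 = 4.552 minutes.
n = (1.960 × 11.5 / 4.552)² = 24.52
Round up: n = 25.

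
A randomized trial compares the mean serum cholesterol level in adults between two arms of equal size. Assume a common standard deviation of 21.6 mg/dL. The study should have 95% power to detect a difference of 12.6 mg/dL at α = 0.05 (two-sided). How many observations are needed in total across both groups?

For two equal groups, n per group = 2·((z_{α/2} + z_β)·σ/δ)².
z_{α/2} = 1.960; z_β = 1.645 (power 95%).
n = 2 × (3.605 × 21.6 / 12.6)² = 2 × 38.19 = 76.38
Round up: n = 77 per group.
Total across both groups: 2 × 77 = 154.

154 total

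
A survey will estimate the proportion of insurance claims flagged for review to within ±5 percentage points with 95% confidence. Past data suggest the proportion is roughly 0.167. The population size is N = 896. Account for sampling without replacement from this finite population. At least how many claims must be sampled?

n = 173

For a proportion with margin E = 0.05 at 95% confidence, z = 1.960.
n = p̂(1−p̂)(z/E)² = 0.167 × 0.833 × (1.960/0.05)² = 213.76 — call this n₀.
Finite-population correction with N = 896: n = n₀ / (1 + (n₀−1)/N) = 213.76 / 1.237 = 172.81
Round up: n = 173.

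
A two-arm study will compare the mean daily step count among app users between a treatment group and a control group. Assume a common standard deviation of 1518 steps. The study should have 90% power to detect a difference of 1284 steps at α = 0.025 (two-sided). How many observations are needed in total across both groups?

70 total

For two equal groups, n per group = 2·((z_{α/2} + z_β)·σ/δ)².
z_{α/2} = 2.241; z_β = 1.282 (power 90%).
n = 2 × (3.523 × 1518 / 1284)² = 2 × 17.35 = 34.70
Round up: n = 35 per group.
Total across both groups: 2 × 35 = 70.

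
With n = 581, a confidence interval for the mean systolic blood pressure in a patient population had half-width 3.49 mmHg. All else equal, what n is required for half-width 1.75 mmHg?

Margin of error scales as 1/√n, so n₂ = n₁·(E₁/E₂)².
n₂ = 581 × (3.49/1.75)² = 581 × 3.977 = 2310.64
Round up: n₂ = 2311.

n = 2311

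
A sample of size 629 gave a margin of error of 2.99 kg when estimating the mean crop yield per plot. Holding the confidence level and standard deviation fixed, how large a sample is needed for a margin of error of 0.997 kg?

5658

Margin of error scales as 1/√n, so n₂ = n₁·(E₁/E₂)².
n₂ = 629 × (2.99/0.997)² = 629 × 8.994 = 5657.23
Round up: n₂ = 5658.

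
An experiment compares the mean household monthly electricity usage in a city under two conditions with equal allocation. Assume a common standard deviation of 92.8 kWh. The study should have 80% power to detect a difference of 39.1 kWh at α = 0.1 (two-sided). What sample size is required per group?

70 per group

For two equal groups, n per group = 2·((z_{α/2} + z_β)·σ/δ)².
z_{α/2} = 1.645; z_β = 0.842 (power 80%).
n = 2 × (2.487 × 92.8 / 39.1)² = 2 × 34.84 = 69.68
Round up: n = 70 per group.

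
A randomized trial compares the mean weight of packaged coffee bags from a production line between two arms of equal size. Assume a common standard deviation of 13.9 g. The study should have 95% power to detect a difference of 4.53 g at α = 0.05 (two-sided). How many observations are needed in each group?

For two equal groups, n per group = 2·((z_{α/2} + z_β)·σ/δ)².
z_{α/2} = 1.960; z_β = 1.645 (power 95%).
n = 2 × (3.605 × 13.9 / 4.53)² = 2 × 122.36 = 244.72
Round up: n = 245 per group.

245 per group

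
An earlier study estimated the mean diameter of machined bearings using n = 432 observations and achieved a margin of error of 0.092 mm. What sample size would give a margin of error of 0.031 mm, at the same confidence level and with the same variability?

n = 3805

Margin of error scales as 1/√n, so n₂ = n₁·(E₁/E₂)².
n₂ = 432 × (0.092/0.031)² = 432 × 8.807 = 3804.62
Round up: n₂ = 3805.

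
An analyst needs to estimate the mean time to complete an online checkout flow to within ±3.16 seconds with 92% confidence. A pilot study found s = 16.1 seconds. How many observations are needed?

80

For a mean, the margin of error is E = z·σ/√n, so n = (zσ/E)².
At 92% confidence, z = 1.751.
n = (1.751 × 16.1 / 3.16)² = 79.59
Round up: n = 80.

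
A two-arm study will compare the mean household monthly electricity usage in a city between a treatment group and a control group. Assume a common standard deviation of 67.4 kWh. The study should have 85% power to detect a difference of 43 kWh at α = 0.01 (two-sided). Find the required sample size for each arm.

For two equal groups, n per group = 2·((z_{α/2} + z_β)·σ/δ)².
z_{α/2} = 2.576; z_β = 1.036 (power 85%).
n = 2 × (3.612 × 67.4 / 43)² = 2 × 32.05 = 64.10
Round up: n = 65 per group.

65 per group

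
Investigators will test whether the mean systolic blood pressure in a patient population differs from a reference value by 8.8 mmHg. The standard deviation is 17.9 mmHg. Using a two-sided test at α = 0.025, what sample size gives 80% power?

For a one-sample z-test, n = ((z_{α/2} + z_β)·σ/δ)².
z_{α/2} = 2.241 (two-sided α = 0.025); z_β = 0.842 (power 80% → β = 0.2).
n = (3.083 × 17.9 / 8.8)² = 39.33
Round up: n = 40.

n = 40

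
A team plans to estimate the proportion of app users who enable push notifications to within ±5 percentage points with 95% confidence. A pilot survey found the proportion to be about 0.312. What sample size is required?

n = 330

For a proportion with margin E = 0.05 at 95% confidence, z = 1.960.
n = p̂(1−p̂)(z/E)² = 0.312 × 0.688 × (1.960/0.05)² = 329.85
Round up: n = 330.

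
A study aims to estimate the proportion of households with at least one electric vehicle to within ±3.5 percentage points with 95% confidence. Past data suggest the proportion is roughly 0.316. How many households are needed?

n = 678

For a proportion with margin E = 0.035 at 95% confidence, z = 1.960.
n = p̂(1−p̂)(z/E)² = 0.316 × 0.684 × (1.960/0.035)² = 677.83
Round up: n = 678.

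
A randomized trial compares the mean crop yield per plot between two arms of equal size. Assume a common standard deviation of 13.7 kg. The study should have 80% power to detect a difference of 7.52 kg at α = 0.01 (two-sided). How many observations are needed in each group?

78 per group

For two equal groups, n per group = 2·((z_{α/2} + z_β)·σ/δ)².
z_{α/2} = 2.576; z_β = 0.842 (power 80%).
n = 2 × (3.418 × 13.7 / 7.52)² = 2 × 38.77 = 77.54
Round up: n = 78 per group.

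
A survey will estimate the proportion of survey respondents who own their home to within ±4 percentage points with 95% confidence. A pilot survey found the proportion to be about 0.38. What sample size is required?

566

For a proportion with margin E = 0.04 at 95% confidence, z = 1.960.
n = p̂(1−p̂)(z/E)² = 0.38 × 0.62 × (1.960/0.04)² = 565.68
Round up: n = 566.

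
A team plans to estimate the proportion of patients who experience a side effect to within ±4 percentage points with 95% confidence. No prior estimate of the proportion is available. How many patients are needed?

For a proportion with margin E = 0.04 at 95% confidence, z = 1.960.
With no prior estimate, use p = 0.5, which maximizes p(1−p) at 0.25.
n = 0.25 × (z/E)² = 0.25 × (1.960/0.04)² = 600.25
Round up: n = 601.

601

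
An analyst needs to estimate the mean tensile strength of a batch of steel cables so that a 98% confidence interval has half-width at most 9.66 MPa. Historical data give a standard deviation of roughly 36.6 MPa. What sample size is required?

78

For a mean, the margin of error is E = z·σ/√n, so n = (zσ/E)².
At 98% confidence, z = 2.326.
n = (2.326 × 36.6 / 9.66)² = 77.67
Round up: n = 78.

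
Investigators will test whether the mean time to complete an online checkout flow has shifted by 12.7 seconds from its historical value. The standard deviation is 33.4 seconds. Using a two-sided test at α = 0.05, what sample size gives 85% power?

63

For a one-sample z-test, n = ((z_{α/2} + z_β)·σ/δ)².
z_{α/2} = 1.960 (two-sided α = 0.05); z_β = 1.036 (power 85% → β = 0.15).
n = (2.996 × 33.4 / 12.7)² = 62.08
Round up: n = 63.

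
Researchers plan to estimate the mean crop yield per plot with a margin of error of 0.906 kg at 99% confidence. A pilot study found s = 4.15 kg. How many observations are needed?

For a mean, the margin of error is E = z·σ/√n, so n = (zσ/E)².
At 99% confidence, z = 2.576.
n = (2.576 × 4.15 / 0.906)² = 139.23
Round up: n = 140.

140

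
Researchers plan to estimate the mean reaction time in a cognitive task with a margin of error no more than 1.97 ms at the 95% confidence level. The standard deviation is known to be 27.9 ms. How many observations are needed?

For a mean, the margin of error is E = z·σ/√n, so n = (zσ/E)².
At 95% confidence, z = 1.960.
n = (1.960 × 27.9 / 1.97)² = 770.53
Round up: n = 771.

n = 771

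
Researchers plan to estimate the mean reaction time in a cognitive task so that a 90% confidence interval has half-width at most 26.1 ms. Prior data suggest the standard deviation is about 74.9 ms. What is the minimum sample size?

23

For a mean, the margin of error is E = z·σ/√n, so n = (zσ/E)².
At 90% confidence, z = 1.645.
n = (1.645 × 74.9 / 26.1)² = 22.29
Round up: n = 23.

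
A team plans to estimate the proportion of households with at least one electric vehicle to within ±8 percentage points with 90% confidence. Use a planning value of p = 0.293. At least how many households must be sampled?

For a proportion with margin E = 0.08 at 90% confidence, z = 1.645.
n = p̂(1−p̂)(z/E)² = 0.293 × 0.707 × (1.645/0.08)² = 87.59
Round up: n = 88.

88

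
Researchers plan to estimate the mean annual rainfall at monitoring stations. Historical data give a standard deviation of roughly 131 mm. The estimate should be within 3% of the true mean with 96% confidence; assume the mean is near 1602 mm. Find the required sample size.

For a mean, the margin of error is E = z·σ/√n, so n = (zσ/E)².
At 96% confidence, z = 2.054.
E = 3% of 1602 = 48.06 mm.
n = (2.054 × 131 / 48.06)² = 31.35
Round up: n = 32.

32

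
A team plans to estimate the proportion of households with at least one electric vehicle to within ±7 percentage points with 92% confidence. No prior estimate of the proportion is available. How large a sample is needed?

For a proportion with margin E = 0.07 at 92% confidence, z = 1.751.
With no prior estimate, use p = 0.5, which maximizes p(1−p) at 0.25.
n = 0.25 × (z/E)² = 0.25 × (1.751/0.07)² = 156.43
Round up: n = 157.

157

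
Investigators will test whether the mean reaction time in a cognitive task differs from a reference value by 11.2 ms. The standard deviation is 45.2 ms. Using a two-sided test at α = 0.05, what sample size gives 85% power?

147

For a one-sample z-test, n = ((z_{α/2} + z_β)·σ/δ)².
z_{α/2} = 1.960 (two-sided α = 0.05); z_β = 1.036 (power 85% → β = 0.15).
n = (2.996 × 45.2 / 11.2)² = 146.19
Round up: n = 147.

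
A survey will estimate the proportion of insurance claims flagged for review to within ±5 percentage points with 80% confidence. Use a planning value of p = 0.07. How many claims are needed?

For a proportion with margin E = 0.05 at 80% confidence, z = 1.282.
n = p̂(1−p̂)(z/E)² = 0.07 × 0.93 × (1.282/0.05)² = 42.80
Round up: n = 43.

43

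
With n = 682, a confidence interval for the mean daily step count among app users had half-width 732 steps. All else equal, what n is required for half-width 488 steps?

1535

Margin of error scales as 1/√n, so n₂ = n₁·(E₁/E₂)².
n₂ = 682 × (732/488)² = 682 × 2.25 = 1534.50
Round up: n₂ = 1535.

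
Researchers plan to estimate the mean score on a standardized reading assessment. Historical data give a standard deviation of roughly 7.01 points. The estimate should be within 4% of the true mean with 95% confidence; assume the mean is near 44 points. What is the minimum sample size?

n = 61

For a mean, the margin of error is E = z·σ/√n, so n = (zσ/E)².
At 95% confidence, z = 1.960.
E = 4% of 44 = 1.76 points.
n = (1.960 × 7.01 / 1.76)² = 60.94
Round up: n = 61.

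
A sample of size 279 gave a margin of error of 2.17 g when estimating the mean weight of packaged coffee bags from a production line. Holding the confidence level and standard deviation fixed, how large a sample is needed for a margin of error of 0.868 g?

Margin of error scales as 1/√n, so n₂ = n₁·(E₁/E₂)².
n₂ = 279 × (2.17/0.868)² = 279 × 6.25 = 1743.75
Round up: n₂ = 1744.

n = 1744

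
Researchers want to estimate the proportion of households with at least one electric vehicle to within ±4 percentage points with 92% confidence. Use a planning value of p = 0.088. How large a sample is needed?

For a proportion with margin E = 0.04 at 92% confidence, z = 1.751.
n = p̂(1−p̂)(z/E)² = 0.088 × 0.912 × (1.751/0.04)² = 153.79
Round up: n = 154.

154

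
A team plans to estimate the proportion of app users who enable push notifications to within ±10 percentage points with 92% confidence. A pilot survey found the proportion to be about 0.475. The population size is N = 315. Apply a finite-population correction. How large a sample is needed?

For a proportion with margin E = 0.1 at 92% confidence, z = 1.751.
n = p̂(1−p̂)(z/E)² = 0.475 × 0.525 × (1.751/0.1)² = 76.46 — call this n₀.
Finite-population correction with N = 315: n = n₀ / (1 + (n₀−1)/N) = 76.46 / 1.24 = 61.66
Round up: n = 62.

62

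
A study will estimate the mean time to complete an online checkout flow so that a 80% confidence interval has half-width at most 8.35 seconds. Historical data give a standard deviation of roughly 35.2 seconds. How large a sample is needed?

n = 30

For a mean, the margin of error is E = z·σ/√n, so n = (zσ/E)².
At 80% confidence, z = 1.282.
n = (1.282 × 35.2 / 8.35)² = 29.21
Round up: n = 30.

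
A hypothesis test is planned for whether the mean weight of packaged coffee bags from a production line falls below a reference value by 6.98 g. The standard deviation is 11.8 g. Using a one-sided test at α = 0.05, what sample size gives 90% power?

25

For a one-sample z-test, n = ((z_α + z_β)·σ/δ)².
z_α = 1.645 (one-sided α = 0.05); z_β = 1.282 (power 90% → β = 0.1).
n = (2.927 × 11.8 / 6.98)² = 24.48
Round up: n = 25.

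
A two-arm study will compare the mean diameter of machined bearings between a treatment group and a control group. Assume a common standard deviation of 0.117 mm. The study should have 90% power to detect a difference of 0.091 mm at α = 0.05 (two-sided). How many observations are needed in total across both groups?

For two equal groups, n per group = 2·((z_{α/2} + z_β)·σ/δ)².
z_{α/2} = 1.960; z_β = 1.282 (power 90%).
n = 2 × (3.242 × 0.117 / 0.091)² = 2 × 17.37 = 34.74
Round up: n = 35 per group.
Total across both groups: 2 × 35 = 70.

70 total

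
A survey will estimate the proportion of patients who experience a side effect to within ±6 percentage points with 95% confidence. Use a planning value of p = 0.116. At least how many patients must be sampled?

For a proportion with margin E = 0.06 at 95% confidence, z = 1.960.
n = p̂(1−p̂)(z/E)² = 0.116 × 0.884 × (1.960/0.06)² = 109.43
Round up: n = 110.

n = 110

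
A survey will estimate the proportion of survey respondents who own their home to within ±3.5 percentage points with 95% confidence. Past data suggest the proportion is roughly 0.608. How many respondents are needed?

748

For a proportion with margin E = 0.035 at 95% confidence, z = 1.960.
n = p̂(1−p̂)(z/E)² = 0.608 × 0.392 × (1.960/0.035)² = 747.42
Round up: n = 748.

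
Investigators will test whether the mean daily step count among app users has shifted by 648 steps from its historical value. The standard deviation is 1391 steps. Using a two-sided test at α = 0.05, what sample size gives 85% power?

For a one-sample z-test, n = ((z_{α/2} + z_β)·σ/δ)².
z_{α/2} = 1.960 (two-sided α = 0.05); z_β = 1.036 (power 85% → β = 0.15).
n = (2.996 × 1391 / 648)² = 41.36
Round up: n = 42.

42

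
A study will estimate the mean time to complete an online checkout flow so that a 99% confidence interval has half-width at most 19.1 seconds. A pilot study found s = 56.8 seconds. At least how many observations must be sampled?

For a mean, the margin of error is E = z·σ/√n, so n = (zσ/E)².
At 99% confidence, z = 2.576.
n = (2.576 × 56.8 / 19.1)² = 58.68
Round up: n = 59.

n = 59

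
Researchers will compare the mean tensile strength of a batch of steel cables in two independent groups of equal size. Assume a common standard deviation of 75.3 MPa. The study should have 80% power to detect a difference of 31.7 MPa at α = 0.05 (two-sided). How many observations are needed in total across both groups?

For two equal groups, n per group = 2·((z_{α/2} + z_β)·σ/δ)².
z_{α/2} = 1.960; z_β = 0.842 (power 80%).
n = 2 × (2.802 × 75.3 / 31.7)² = 2 × 44.30 = 88.60
Round up: n = 89 per group.
Total across both groups: 2 × 89 = 178.

178 total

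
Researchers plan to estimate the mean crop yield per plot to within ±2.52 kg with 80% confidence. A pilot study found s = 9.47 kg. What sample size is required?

n = 24

For a mean, the margin of error is E = z·σ/√n, so n = (zσ/E)².
At 80% confidence, z = 1.282.
n = (1.282 × 9.47 / 2.52)² = 23.21
Round up: n = 24.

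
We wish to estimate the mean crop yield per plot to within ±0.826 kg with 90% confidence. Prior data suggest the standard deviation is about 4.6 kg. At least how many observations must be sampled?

For a mean, the margin of error is E = z·σ/√n, so n = (zσ/E)².
At 90% confidence, z = 1.645.
n = (1.645 × 4.6 / 0.826)² = 83.92
Round up: n = 84.

n = 84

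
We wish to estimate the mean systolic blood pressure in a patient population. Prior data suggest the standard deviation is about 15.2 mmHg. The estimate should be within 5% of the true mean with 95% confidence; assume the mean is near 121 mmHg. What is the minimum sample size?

For a mean, the margin of error is E = z·σ/√n, so n = (zσ/E)².
At 95% confidence, z = 1.960.
E = 5% of 121 = 6.05 mmHg.
n = (1.960 × 15.2 / 6.05)² = 24.25
Round up: n = 25.

25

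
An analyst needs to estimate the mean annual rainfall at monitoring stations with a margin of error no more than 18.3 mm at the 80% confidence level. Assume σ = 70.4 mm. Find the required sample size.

For a mean, the margin of error is E = z·σ/√n, so n = (zσ/E)².
At 80% confidence, z = 1.282.
n = (1.282 × 70.4 / 18.3)² = 24.32
Round up: n = 25.

n = 25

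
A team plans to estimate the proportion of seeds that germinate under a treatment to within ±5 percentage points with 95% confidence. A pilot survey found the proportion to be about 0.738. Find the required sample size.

298

For a proportion with margin E = 0.05 at 95% confidence, z = 1.960.
n = p̂(1−p̂)(z/E)² = 0.738 × 0.262 × (1.960/0.05)² = 297.12
Round up: n = 298.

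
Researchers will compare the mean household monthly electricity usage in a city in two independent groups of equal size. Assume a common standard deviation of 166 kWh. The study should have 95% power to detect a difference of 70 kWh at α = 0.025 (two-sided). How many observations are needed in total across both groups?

For two equal groups, n per group = 2·((z_{α/2} + z_β)·σ/δ)².
z_{α/2} = 2.241; z_β = 1.645 (power 95%).
n = 2 × (3.886 × 166 / 70)² = 2 × 84.92 = 169.84
Round up: n = 170 per group.
Total across both groups: 2 × 170 = 340.

340 total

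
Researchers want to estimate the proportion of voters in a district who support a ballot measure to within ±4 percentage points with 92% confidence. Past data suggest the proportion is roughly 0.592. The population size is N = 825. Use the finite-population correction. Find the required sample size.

n = 297

For a proportion with margin E = 0.04 at 92% confidence, z = 1.751.
n = p̂(1−p̂)(z/E)² = 0.592 × 0.408 × (1.751/0.04)² = 462.84 — call this n₀.
Finite-population correction with N = 825: n = n₀ / (1 + (n₀−1)/N) = 462.84 / 1.56 = 296.69
Round up: n = 297.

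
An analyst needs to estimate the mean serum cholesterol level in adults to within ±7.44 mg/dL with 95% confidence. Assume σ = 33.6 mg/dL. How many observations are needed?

For a mean, the margin of error is E = z·σ/√n, so n = (zσ/E)².
At 95% confidence, z = 1.960.
n = (1.960 × 33.6 / 7.44)² = 78.35
Round up: n = 79.

n = 79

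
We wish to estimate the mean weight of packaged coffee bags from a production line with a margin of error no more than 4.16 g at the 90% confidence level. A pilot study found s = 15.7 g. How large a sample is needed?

For a mean, the margin of error is E = z·σ/√n, so n = (zσ/E)².
At 90% confidence, z = 1.645.
n = (1.645 × 15.7 / 4.16)² = 38.54
Round up: n = 39.

39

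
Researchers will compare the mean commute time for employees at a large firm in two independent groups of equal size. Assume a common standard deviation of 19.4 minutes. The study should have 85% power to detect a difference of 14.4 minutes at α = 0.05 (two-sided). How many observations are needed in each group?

For two equal groups, n per group = 2·((z_{α/2} + z_β)·σ/δ)².
z_{α/2} = 1.960; z_β = 1.036 (power 85%).
n = 2 × (2.996 × 19.4 / 14.4)² = 2 × 16.29 = 32.58
Round up: n = 33 per group.

33 per group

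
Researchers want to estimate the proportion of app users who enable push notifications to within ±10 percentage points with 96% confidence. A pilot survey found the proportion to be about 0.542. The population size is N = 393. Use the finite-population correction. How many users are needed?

For a proportion with margin E = 0.1 at 96% confidence, z = 2.054.
n = p̂(1−p̂)(z/E)² = 0.542 × 0.458 × (2.054/0.1)² = 104.73 — call this n₀.
Finite-population correction with N = 393: n = n₀ / (1 + (n₀−1)/N) = 104.73 / 1.264 = 82.86
Round up: n = 83.

83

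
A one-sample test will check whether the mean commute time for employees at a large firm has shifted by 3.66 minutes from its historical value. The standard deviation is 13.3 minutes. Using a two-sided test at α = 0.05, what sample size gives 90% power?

139

For a one-sample z-test, n = ((z_{α/2} + z_β)·σ/δ)².
z_{α/2} = 1.960 (two-sided α = 0.05); z_β = 1.282 (power 90% → β = 0.1).
n = (3.242 × 13.3 / 3.66)² = 138.79
Round up: n = 139.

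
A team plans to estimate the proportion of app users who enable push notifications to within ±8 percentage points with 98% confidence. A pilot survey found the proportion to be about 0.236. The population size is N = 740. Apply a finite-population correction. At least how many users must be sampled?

For a proportion with margin E = 0.08 at 98% confidence, z = 2.326.
n = p̂(1−p̂)(z/E)² = 0.236 × 0.764 × (2.326/0.08)² = 152.42 — call this n₀.
Finite-population correction with N = 740: n = n₀ / (1 + (n₀−1)/N) = 152.42 / 1.205 = 126.49
Round up: n = 127.

n = 127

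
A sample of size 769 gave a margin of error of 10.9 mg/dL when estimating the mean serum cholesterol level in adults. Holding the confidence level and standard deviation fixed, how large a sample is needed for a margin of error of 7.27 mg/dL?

1729

Margin of error scales as 1/√n, so n₂ = n₁·(E₁/E₂)².
n₂ = 769 × (10.9/7.27)² = 769 × 2.248 = 1728.71
Round up: n₂ = 1729.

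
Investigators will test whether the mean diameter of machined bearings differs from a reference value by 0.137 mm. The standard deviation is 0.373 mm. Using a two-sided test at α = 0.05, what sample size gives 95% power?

For a one-sample z-test, n = ((z_{α/2} + z_β)·σ/δ)².
z_{α/2} = 1.960 (two-sided α = 0.05); z_β = 1.645 (power 95% → β = 0.05).
n = (3.605 × 0.373 / 0.137)² = 96.34
Round up: n = 97.

97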